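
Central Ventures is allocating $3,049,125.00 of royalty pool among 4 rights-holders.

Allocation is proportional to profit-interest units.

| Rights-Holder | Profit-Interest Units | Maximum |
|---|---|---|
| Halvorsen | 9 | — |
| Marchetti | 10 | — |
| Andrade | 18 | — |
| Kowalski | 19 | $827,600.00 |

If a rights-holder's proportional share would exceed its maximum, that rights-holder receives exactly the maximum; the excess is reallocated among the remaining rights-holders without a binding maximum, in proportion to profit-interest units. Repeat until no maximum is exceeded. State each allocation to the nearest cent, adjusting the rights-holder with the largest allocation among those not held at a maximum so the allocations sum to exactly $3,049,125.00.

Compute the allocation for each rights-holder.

Combined profit-interest units = 56.
Proportional shares (ignoring caps): Halvorsen 490,037.9464; Marchetti 544,486.6071; Andrade 980,075.8929; Kowalski 1,034,524.5536.
Capped: Kowalski ($827,600.00); residual $2,221,525.00 reallocated over remaining profit-interest units 37.
Remaining shares: Halvorsen 540,370.9459 → $540,370.95; Marchetti 600,412.1622 → $600,412.16; Andrade 1,080,741.8919 → $1,080,741.89.

Halvorsen: $540,370.95 | Marchetti: $600,412.16 | Andrade: $1,080,741.89 | Kowalski: $827,600.00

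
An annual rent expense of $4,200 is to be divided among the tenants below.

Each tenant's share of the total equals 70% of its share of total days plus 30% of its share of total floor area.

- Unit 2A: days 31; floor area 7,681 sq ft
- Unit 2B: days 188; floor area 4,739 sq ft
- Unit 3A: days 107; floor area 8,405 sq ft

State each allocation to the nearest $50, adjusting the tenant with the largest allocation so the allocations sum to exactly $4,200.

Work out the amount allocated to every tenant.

Unit 2A: $750; Unit 2B: $2,000; Unit 3A: $1,450

Days total 326; floor area total 20,825.
Combined weights (70% days + 30% floor area): Unit 2A 0.1772; Unit 2B 0.4719; Unit 3A 0.3508.
Pro-rata amounts: Unit 2A 744.30; Unit 2B 1,982.19; Unit 3A 1,473.51.
Rounded to nearest $50: Unit 2A $750; Unit 2B $2,000; Unit 3A $1,450. Sum = $4,200.
No rounding difference to absorb.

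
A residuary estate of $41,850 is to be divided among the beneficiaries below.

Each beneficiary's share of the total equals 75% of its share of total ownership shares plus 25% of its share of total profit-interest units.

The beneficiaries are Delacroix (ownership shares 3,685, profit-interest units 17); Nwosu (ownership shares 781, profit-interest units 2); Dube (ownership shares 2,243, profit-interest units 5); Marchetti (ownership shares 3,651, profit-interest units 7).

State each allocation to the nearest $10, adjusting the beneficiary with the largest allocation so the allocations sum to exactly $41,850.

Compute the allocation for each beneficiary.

Totals — ownership shares 10,360, profit-interest units 31.
Composite weights (75% ownership shares + 25% profit-interest units): Delacroix 0.4039; Nwosu 0.0727; Dube 0.2027; Marchetti 0.3208.
Unrounded shares: Delacroix 16,901.88; Nwosu 3,041.18; Dube 8,483.08; Marchetti 13,423.87.
At nearest $10: Delacroix $16,900; Nwosu $3,040; Dube $8,480; Marchetti $13,420. Sum = $41,840.
Difference $41,850 − $41,840 = +$10 applied to largest allocation (Delacroix): Delacroix becomes $16,910.

Delacroix: $16,910; Nwosu: $3,040; Dube: $8,480; Marchetti: $13,420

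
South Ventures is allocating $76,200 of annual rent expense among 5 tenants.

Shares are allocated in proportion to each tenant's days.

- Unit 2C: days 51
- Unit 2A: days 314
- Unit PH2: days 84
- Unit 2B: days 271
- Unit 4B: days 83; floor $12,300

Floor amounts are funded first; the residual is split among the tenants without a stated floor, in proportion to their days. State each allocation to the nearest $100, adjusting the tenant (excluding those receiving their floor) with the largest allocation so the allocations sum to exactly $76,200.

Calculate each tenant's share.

Unit 2C: $4,500; Unit 2A: $27,800; Unit PH2: $7,500; Unit 2B: $24,100; Unit 4B: $12,300

Minimums first: Unit 4B $12,300. Remaining pool $63,900.
Remaining pool split over remaining days 720: Unit 2C 4,526.25 → $4,500; Unit 2A 27,867.50 → $27,900; Unit PH2 7,455.00 → $7,500; Unit 2B 24,051.25 → $24,100.
Rounding difference −$100 applied to Unit 2A → $27,800.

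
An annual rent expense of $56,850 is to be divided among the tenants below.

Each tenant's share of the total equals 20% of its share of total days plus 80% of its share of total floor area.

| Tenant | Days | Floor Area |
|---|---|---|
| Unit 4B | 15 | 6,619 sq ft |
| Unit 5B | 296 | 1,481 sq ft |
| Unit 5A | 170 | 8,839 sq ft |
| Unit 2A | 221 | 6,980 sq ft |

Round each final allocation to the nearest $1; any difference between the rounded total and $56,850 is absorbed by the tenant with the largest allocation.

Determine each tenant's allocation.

Totals — days 702, floor area 23,919.
Composite weights (20% days + 80% floor area): Unit 4B 0.2257; Unit 5B 0.1339; Unit 5A 0.3441; Unit 2A 0.2964.
Proportional shares: Unit 4B 12,828.43; Unit 5B 7,610.19; Unit 5A 19,560.05; Unit 2A 16,851.34.
After rounding ($1): Unit 4B $12,828; Unit 5B $7,610; Unit 5A $19,560; Unit 2A $16,851. Sum = $56,849.
Difference $56,850 − $56,849 = +$1 applied to largest allocation (Unit 5A): Unit 5A becomes $19,561.

Unit 4B: $12,828 · Unit 5B: $7,610 · Unit 5A: $19,561 · Unit 2A: $16,851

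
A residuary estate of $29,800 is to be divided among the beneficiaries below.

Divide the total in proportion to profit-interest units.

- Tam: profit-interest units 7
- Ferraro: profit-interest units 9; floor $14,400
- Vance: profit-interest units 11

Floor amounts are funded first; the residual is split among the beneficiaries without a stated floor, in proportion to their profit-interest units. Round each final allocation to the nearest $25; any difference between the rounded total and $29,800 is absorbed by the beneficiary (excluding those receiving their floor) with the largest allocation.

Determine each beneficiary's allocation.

Guaranteed amounts: Ferraro $14,400. Residual $15,400.
Residual split over remaining profit-interest units 18: Tam 5,988.89 → $6,000; Vance 9,411.11 → $9,400.

Tam: $6,000 | Ferraro: $14,400 | Vance: $9,400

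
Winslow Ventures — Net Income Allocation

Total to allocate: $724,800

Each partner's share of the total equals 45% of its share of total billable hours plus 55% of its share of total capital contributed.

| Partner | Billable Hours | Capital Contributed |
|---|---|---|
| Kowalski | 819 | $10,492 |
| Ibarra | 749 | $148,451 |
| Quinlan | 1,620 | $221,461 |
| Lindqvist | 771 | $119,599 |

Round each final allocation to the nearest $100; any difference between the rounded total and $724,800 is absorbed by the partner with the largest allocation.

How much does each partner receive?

Totals — billable hours 3,959, capital contributed 500,003.
Blended shares (45% billable hours + 55% capital contributed): Kowalski 0.1046; Ibarra 0.2484; Quinlan 0.4277; Lindqvist 0.2192.
Unrounded shares: Kowalski 75,837.87; Ibarra 180,062.25; Quinlan 310,028.16; Lindqvist 158,871.72.
After rounding ($100): Kowalski $75,800; Ibarra $180,100; Quinlan $310,000; Lindqvist $158,900. Sum = $724,800.
Sum already equals the total — no adjustment.

Kowalski: $75,800; Ibarra: $180,100; Quinlan: $310,000; Lindqvist: $158,900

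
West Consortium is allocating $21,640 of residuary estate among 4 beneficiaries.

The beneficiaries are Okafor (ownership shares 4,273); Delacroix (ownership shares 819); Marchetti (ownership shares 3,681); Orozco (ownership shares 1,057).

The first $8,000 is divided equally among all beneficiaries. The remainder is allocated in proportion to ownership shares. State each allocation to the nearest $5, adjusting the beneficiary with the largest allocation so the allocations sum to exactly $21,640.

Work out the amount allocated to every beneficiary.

Okafor: $7,930 · Delacroix: $3,135 · Marchetti: $7,110 · Orozco: $3,465

First tranche $8,000 split equally: $2,000 each.
Remainder $13,640 by ownership shares (total 9,830): Okafor 5,929.17 → $5,930; Delacroix 1,136.44 → $1,135; Marchetti 5,107.72 → $5,110; Orozco 1,466.68 → $1,465.
Totals: Okafor $2,000 + $5,930 = $7,930; Delacroix $2,000 + $1,135 = $3,135; Marchetti $2,000 + $5,110 = $7,110; Orozco $2,000 + $1,465 = $3,465.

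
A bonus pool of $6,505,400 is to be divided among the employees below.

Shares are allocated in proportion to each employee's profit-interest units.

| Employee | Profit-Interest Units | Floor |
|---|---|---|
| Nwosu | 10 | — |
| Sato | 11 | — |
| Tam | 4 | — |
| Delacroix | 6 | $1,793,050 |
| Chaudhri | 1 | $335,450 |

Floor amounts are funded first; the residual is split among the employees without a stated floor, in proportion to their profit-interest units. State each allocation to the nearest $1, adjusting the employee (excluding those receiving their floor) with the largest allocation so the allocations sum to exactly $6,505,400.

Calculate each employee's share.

Nwosu: $1,750,760 · Sato: $1,925,836 · Tam: $700,304 · Delacroix: $1,793,050 · Chaudhri: $335,450

Minimums first: Delacroix $1,793,050; Chaudhri $335,450. Residual $4,376,900.
Residual split over remaining profit-interest units 25: Nwosu 1,750,760.00 → $1,750,760; Sato 1,925,836.00 → $1,925,836; Tam 700,304.00 → $700,304.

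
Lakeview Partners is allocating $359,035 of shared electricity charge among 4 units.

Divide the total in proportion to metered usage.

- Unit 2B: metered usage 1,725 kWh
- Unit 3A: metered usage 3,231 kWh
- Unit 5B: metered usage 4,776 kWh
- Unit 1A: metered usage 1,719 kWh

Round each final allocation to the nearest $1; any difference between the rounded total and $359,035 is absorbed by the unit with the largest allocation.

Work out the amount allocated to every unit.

Sum of metered usage: 11,451.
Pro-rata amounts: Unit 2B 1,725/11,451 × $359,035 = 54,085.70; Unit 3A 3,231/11,451 × $359,035 = 101,304.87; Unit 5B 4,776/11,451 × $359,035 = 149,746.85; Unit 1A 1,719/11,451 × $359,035 = 53,897.58.
After rounding ($1): Unit 2B $54,086; Unit 3A $101,305; Unit 5B $149,747; Unit 1A $53,898. Sum = $359,036.
Difference $359,035 − $359,036 = −$1 applied to largest allocation (Unit 5B): Unit 5B becomes $149,746.

Unit 2B: $54,086 | Unit 3A: $101,305 | Unit 5B: $149,746 | Unit 1A: $53,898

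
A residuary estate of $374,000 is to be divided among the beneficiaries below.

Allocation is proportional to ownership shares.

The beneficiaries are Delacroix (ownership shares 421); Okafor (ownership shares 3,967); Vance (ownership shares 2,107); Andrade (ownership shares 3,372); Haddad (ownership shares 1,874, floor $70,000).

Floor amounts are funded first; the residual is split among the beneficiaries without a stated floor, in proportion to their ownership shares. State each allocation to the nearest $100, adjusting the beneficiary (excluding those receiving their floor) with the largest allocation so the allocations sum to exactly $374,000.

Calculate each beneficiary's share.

Delacroix: $13,000; Okafor: $122,200; Vance: $64,900; Andrade: $103,900; Haddad: $70,000

Minimums first: Haddad $70,000. Balance $304,000.
Balance split over remaining ownership shares 9,867: Delacroix 12,970.91 → $13,000; Okafor 122,222.36 → $122,200; Vance 64,916.19 → $64,900; Andrade 103,890.54 → $103,900.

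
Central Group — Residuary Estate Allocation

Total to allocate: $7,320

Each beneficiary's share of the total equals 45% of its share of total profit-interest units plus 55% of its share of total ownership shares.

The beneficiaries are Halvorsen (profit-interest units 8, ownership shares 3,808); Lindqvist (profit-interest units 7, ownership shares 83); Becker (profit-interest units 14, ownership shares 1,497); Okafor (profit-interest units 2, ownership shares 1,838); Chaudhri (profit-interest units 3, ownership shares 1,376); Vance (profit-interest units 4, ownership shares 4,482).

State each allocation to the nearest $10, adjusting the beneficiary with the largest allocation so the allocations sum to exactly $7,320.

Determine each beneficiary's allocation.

Totals — profit-interest units 38, ownership shares 13,084.
Combined weights (45% profit-interest units + 55% ownership shares): Halvorsen 0.2548; Lindqvist 0.0864; Becker 0.2287; Okafor 0.1009; Chaudhri 0.0934; Vance 0.2358.
Raw shares: Halvorsen 1,865.21; Lindqvist 632.33; Becker 1,674.21; Okafor 738.93; Chaudhri 683.45; Vance 1,725.87.
After rounding ($10): Halvorsen $1,870; Lindqvist $630; Becker $1,670; Okafor $740; Chaudhri $680; Vance $1,730. Sum = $7,320.
No rounding difference to absorb.

Halvorsen: $1,870; Lindqvist: $630; Becker: $1,670; Okafor: $740; Chaudhri: $680; Vance: $1,730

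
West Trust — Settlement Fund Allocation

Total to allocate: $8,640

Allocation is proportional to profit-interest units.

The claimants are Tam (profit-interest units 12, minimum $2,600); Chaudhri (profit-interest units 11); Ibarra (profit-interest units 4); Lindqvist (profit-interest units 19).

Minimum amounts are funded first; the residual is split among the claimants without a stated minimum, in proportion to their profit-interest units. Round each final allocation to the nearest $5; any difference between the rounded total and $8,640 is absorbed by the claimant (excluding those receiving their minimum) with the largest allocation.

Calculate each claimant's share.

Tam: $2,600 · Chaudhri: $1,955 · Ibarra: $710 · Lindqvist: $3,375

Fund the minimums — Tam $2,600. Balance $6,040.
Balance split over remaining profit-interest units 34: Chaudhri 1,954.12 → $1,955; Ibarra 710.59 → $710; Lindqvist 3,375.29 → $3,375.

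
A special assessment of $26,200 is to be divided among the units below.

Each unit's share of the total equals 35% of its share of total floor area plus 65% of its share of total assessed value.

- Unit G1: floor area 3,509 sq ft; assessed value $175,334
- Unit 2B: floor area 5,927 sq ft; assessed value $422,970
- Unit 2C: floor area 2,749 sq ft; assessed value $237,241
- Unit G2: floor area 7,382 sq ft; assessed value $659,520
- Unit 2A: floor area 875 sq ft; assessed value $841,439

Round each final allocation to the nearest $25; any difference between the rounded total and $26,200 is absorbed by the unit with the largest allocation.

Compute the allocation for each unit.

Floor area total 20,442; assessed value total 2,336,504.
Blended shares (35% floor area + 65% assessed value): Unit G1 0.1089; Unit 2B 0.2191; Unit 2C 0.1131; Unit G2 0.3099; Unit 2A 0.2491.
Pro-rata amounts: Unit G1 2,852.04; Unit 2B 5,741.66; Unit 2C 2,962.33; Unit G2 8,118.49; Unit 2A 6,525.48.
After rounding ($25): Unit G1 $2,850; Unit 2B $5,750; Unit 2C $2,950; Unit G2 $8,125; Unit 2A $6,525. Sum = $26,200.
Sum already equals the total — no adjustment.

Unit G1: $2,850; Unit 2B: $5,750; Unit 2C: $2,950; Unit G2: $8,125; Unit 2A: $6,525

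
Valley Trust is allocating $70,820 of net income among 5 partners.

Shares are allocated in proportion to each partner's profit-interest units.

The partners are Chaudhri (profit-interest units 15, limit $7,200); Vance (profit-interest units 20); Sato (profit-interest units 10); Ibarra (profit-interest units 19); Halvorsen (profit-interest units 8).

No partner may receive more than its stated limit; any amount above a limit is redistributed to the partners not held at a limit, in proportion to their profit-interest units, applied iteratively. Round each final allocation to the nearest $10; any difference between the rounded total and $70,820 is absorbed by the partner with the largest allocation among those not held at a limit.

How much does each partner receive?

Profit-interest units total: 72.
Proportional shares (ignoring caps): Chaudhri 14,754.17; Vance 19,672.22; Sato 9,836.11; Ibarra 18,688.61; Halvorsen 7,868.89.
Held at cap: Chaudhri ($7,200); remaining pool $63,620 reallocated over remaining profit-interest units 57.
Remaining shares: Vance 22,322.81 → $22,320; Sato 11,161.40 → $11,160; Ibarra 21,206.67 → $21,210; Halvorsen 8,929.12 → $8,930.

Chaudhri: $7,200 | Vance: $22,320 | Sato: $11,160 | Ibarra: $21,210 | Halvorsen: $8,930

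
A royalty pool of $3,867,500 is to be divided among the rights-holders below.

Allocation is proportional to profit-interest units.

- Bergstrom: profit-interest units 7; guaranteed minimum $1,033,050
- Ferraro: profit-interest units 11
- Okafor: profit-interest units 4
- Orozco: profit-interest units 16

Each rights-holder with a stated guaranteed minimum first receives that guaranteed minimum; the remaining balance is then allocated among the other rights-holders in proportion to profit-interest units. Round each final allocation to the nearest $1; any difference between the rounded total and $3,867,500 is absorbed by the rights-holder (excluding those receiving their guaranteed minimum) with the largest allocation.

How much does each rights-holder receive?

Minimums first: Bergstrom $1,033,050. Balance $2,834,450.
Balance split over remaining profit-interest units 31: Ferraro 1,005,772.58 → $1,005,773; Okafor 365,735.48 → $365,735; Orozco 1,462,941.94 → $1,462,942.

Bergstrom: $1,033,050 · Ferraro: $1,005,773 · Okafor: $365,735 · Orozco: $1,462,942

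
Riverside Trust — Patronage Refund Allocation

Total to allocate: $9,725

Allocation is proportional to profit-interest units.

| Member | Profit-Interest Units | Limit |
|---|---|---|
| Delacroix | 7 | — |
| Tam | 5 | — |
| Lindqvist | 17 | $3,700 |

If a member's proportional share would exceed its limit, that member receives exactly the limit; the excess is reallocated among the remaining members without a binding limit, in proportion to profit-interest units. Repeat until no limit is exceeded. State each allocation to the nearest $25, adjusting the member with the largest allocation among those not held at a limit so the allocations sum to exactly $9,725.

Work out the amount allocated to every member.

Total profit-interest units = 29.
Unconstrained shares: Delacroix 2,347.41; Tam 1,676.72; Lindqvist 5,700.86.
Cap binds for Lindqvist ($3,700); balance $6,025 reallocated over remaining profit-interest units 12.
Redistributed shares: Delacroix 3,514.58 → $3,525; Tam 2,510.42 → $2,500.

Delacroix: $3,525; Tam: $2,500; Lindqvist: $3,700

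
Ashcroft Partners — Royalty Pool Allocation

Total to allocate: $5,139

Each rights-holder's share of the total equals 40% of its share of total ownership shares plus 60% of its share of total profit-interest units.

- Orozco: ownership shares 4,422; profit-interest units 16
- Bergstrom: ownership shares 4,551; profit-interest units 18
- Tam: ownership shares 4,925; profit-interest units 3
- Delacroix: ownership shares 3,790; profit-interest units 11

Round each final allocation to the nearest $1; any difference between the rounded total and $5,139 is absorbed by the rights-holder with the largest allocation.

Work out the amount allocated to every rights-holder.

Orozco: $1,542 | Bergstrom: $1,685 | Tam: $765 | Delacroix: $1,147

Ownership shares total 17,688; profit-interest units total 48.
Blended shares (40% ownership shares + 60% profit-interest units): Orozco 0.3000; Bergstrom 0.3279; Tam 0.1489; Delacroix 0.2232.
Pro-rata amounts: Orozco 1,541.70; Bergstrom 1,685.17; Tam 765.07; Delacroix 1,147.07.
After rounding ($1): Orozco $1,542; Bergstrom $1,685; Tam $765; Delacroix $1,147. Sum = $5,139.
No rounding difference to absorb.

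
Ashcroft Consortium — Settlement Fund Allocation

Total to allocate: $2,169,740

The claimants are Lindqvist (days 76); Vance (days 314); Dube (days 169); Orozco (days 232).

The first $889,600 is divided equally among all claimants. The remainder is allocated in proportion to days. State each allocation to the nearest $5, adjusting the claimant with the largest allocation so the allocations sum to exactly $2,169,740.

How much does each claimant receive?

First tranche $889,600 split equally: $222,400 each.
Remainder $1,280,140 by days (total 791): Lindqvist 122,997.02 → $122,995; Vance 508,171.88 → $508,170; Dube 273,506.52 → $273,505; Orozco 375,464.58 → $375,465.
Rounding difference +$5 on remainder applied to Vance.
Totals: Lindqvist $222,400 + $122,995 = $345,395; Vance $222,400 + $508,175 = $730,575; Dube $222,400 + $273,505 = $495,905; Orozco $222,400 + $375,465 = $597,865.

Lindqvist: $345,395 | Vance: $730,575 | Dube: $495,905 | Orozco: $597,865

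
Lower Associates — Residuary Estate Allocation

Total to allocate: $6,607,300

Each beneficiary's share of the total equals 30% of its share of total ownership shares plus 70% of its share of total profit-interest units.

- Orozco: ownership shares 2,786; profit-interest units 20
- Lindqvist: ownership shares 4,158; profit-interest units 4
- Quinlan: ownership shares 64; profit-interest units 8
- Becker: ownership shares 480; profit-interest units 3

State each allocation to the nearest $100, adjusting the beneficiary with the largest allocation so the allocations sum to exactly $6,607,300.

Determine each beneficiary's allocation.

Totals — ownership shares 7,488, profit-interest units 35.
Composite weights (30% ownership shares + 70% profit-interest units): Orozco 0.5116; Lindqvist 0.2466; Quinlan 0.1626; Becker 0.0792.
Raw shares: Orozco 3,380,417.51; Lindqvist 1,629,271.24; Quinlan 1,074,109.79; Becker 523,501.46.
Rounded to nearest $100: Orozco $3,380,400; Lindqvist $1,629,300; Quinlan $1,074,100; Becker $523,500. Sum = $6,607,300.
Sum already equals the total — no adjustment.

Orozco: $3,380,400; Lindqvist: $1,629,300; Quinlan: $1,074,100; Becker: $523,500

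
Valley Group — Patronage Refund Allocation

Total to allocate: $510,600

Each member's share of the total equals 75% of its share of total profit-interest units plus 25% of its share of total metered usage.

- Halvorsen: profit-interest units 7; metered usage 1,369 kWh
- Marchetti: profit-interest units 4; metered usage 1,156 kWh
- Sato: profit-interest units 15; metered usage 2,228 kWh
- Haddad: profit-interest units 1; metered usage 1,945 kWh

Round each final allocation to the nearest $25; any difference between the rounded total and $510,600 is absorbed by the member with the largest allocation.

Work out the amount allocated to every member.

Profit-interest units total 27; metered usage total 6,698.
Blended shares (75% profit-interest units + 25% metered usage): Halvorsen 0.2455; Marchetti 0.1543; Sato 0.4998; Haddad 0.1004.
Unrounded shares: Halvorsen 125,373.64; Marchetti 78,764.30; Sato 255,211.06; Haddad 51,251.00.
Rounded to nearest $25: Halvorsen $125,375; Marchetti $78,775; Sato $255,200; Haddad $51,250. Sum = $510,600.
No rounding difference to absorb.

Halvorsen: $125,375 · Marchetti: $78,775 · Sato: $255,200 · Haddad: $51,250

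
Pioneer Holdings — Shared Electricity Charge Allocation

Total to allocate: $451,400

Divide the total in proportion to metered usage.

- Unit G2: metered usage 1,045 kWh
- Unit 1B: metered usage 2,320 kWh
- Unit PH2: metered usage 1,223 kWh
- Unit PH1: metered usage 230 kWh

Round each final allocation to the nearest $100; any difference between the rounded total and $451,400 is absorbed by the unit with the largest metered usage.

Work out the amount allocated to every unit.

Metered usage total: 1,045 + 2,320 + 1,223 + 230 = 4,818.
Proportional shares: Unit G2 97,906.39; Unit 1B 217,361.56; Unit PH2 114,583.27; Unit PH1 21,548.78.
At nearest $100: Unit G2 $97,900; Unit 1B $217,400; Unit PH2 $114,600; Unit PH1 $21,500. Sum = $451,400.
No rounding difference to absorb.

Unit G2: $97,900 · Unit 1B: $217,400 · Unit PH2: $114,600 · Unit PH1: $21,500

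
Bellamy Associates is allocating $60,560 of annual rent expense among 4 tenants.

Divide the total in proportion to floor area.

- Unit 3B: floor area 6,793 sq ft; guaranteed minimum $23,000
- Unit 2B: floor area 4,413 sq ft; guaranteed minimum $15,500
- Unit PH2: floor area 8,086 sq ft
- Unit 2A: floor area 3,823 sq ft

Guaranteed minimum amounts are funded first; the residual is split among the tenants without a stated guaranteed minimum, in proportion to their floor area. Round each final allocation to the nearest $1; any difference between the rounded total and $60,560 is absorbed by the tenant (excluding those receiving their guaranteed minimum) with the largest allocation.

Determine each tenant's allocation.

Unit 3B: $23,000 | Unit 2B: $15,500 | Unit PH2: $14,978 | Unit 2A: $7,082

Guaranteed amounts: Unit 3B $23,000; Unit 2B $15,500. Residual $22,060.
Residual split over remaining floor area 11,909: Unit PH2 14,978.35 → $14,978; Unit 2A 7,081.65 → $7,082.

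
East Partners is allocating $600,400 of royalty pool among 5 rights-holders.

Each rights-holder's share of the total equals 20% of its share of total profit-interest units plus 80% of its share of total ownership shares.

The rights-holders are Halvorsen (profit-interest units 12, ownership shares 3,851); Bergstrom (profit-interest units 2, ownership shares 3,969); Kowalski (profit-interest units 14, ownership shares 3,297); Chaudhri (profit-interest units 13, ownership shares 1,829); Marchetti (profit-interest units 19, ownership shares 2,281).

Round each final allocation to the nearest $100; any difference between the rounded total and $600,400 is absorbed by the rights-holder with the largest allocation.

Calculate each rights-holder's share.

Totals — profit-interest units 60, ownership shares 15,227.
Blended shares (20% profit-interest units + 80% ownership shares): Halvorsen 0.2423; Bergstrom 0.2152; Kowalski 0.2199; Chaudhri 0.1394; Marchetti 0.1832.
Pro-rata amounts: Halvorsen 145,491.82; Bergstrom 129,200.68; Kowalski 132,019.13; Chaudhri 83,711.25; Marchetti 109,977.12.
Rounded to nearest $100: Halvorsen $145,500; Bergstrom $129,200; Kowalski $132,000; Chaudhri $83,700; Marchetti $110,000. Sum = $600,400.
Sum already equals the total — no adjustment.

Halvorsen: $145,500 | Bergstrom: $129,200 | Kowalski: $132,000 | Chaudhri: $83,700 | Marchetti: $110,000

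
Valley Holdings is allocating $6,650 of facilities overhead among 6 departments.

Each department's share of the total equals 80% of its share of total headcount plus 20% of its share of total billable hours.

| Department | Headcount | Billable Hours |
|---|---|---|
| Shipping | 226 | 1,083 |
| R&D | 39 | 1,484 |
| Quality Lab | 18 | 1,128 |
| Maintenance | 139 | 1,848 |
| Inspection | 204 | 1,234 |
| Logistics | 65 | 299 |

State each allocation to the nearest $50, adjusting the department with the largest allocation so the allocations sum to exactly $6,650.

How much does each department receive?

Totals — headcount 691, billable hours 7,076.
Combined weights (80% headcount + 20% billable hours): Shipping 0.2923; R&D 0.0871; Quality Lab 0.0527; Maintenance 0.2132; Inspection 0.2711; Logistics 0.0837.
Proportional shares: Shipping 1,943.53; R&D 579.19; Quality Lab 350.60; Maintenance 1,417.51; Inspection 1,802.54; Logistics 556.63.
After rounding ($50): Shipping $1,950; R&D $600; Quality Lab $350; Maintenance $1,400; Inspection $1,800; Logistics $550. Sum = $6,650.
Rounded total matches; no reconciliation needed.

Shipping: $1,950 · R&D: $600 · Quality Lab: $350 · Maintenance: $1,400 · Inspection: $1,800 · Logistics: $550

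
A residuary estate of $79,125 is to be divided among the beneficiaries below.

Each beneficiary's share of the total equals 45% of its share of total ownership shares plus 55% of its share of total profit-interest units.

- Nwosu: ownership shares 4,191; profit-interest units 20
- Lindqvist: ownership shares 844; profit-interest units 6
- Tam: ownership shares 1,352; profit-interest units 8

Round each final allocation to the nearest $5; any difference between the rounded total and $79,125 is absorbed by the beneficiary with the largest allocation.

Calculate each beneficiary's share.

Ownership shares total 6,387; profit-interest units total 34.
Blended shares (45% ownership shares + 55% profit-interest units): Nwosu 0.6188; Lindqvist 0.1565; Tam 0.2247.
Pro-rata amounts: Nwosu 48,963.25; Lindqvist 12,384.91; Tam 17,776.84.
After rounding ($5): Nwosu $48,965; Lindqvist $12,385; Tam $17,775. Sum = $79,125.
No rounding difference to absorb.

Nwosu: $48,965 · Lindqvist: $12,385 · Tam: $17,775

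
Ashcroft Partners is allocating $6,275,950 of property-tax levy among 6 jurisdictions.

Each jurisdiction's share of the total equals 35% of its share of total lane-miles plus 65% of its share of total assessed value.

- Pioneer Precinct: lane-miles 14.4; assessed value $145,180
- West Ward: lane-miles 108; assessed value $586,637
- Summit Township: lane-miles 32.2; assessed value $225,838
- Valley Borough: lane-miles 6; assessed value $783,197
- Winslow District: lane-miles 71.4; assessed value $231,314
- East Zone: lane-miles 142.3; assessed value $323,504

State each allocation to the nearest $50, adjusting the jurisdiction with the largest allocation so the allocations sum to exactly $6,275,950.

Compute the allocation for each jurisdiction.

Lane-miles total 374.3; assessed value total 2,295,670.
Composite weights (35% lane-miles + 65% assessed value): Pioneer Precinct 0.0546; West Ward 0.2671; Summit Township 0.0941; Valley Borough 0.2274; Winslow District 0.1323; East Zone 0.2247.
Proportional shares: Pioneer Precinct 342,488.96; West Ward 1,676,243.07; Summit Township 590,276.33; Valley Borough 1,426,939.12; Winslow District 830,052.60; East Zone 1,409,949.91.
After rounding ($50): Pioneer Precinct $342,500; West Ward $1,676,250; Summit Township $590,300; Valley Borough $1,426,950; Winslow District $830,050; East Zone $1,409,950. Sum = $6,276,000.
Difference $6,275,950 − $6,276,000 = −$50 applied to largest allocation (West Ward): West Ward becomes $1,676,200.

Pioneer Precinct: $342,500 | West Ward: $1,676,200 | Summit Township: $590,300 | Valley Borough: $1,426,950 | Winslow District: $830,050 | East Zone: $1,409,950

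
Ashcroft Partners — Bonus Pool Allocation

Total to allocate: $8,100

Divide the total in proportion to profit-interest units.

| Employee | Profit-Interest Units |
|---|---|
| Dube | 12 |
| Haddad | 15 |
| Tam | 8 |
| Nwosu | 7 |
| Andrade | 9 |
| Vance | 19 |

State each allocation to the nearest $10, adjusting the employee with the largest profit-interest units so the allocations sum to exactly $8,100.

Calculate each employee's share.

Dube: $1,390 · Haddad: $1,740 · Tam: $930 · Nwosu: $810 · Andrade: $1,040 · Vance: $2,190

Sum of profit-interest units: 70.
Pro-rata amounts: Dube 12/70 × $8,100 = 1,388.57; Haddad 15/70 × $8,100 = 1,735.71; Tam 8/70 × $8,100 = 925.71; Nwosu 7/70 × $8,100 = 810.00; Andrade 9/70 × $8,100 = 1,041.43; Vance 19/70 × $8,100 = 2,198.57.
Rounded to nearest $10: Dube $1,390; Haddad $1,740; Tam $930; Nwosu $810; Andrade $1,040; Vance $2,200. Sum = $8,110.
Difference $8,100 − $8,110 = −$10 applied to largest profit-interest units (Vance): Vance becomes $2,190.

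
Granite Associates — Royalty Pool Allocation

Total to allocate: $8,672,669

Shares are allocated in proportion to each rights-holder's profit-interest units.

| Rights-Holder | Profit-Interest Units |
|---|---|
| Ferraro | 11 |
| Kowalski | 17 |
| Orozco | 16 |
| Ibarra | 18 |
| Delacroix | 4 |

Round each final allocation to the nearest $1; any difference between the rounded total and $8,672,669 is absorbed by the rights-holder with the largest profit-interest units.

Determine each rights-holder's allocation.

Ferraro: $1,445,445 · Kowalski: $2,233,869 · Orozco: $2,102,465 · Ibarra: $2,365,274 · Delacroix: $525,616

Total profit-interest units = 66.
Proportional shares: Ferraro 11/66 × $8,672,669 = 1,445,444.83; Kowalski 17/66 × $8,672,669 = 2,233,869.29; Orozco 16/66 × $8,672,669 = 2,102,465.21; Ibarra 18/66 × $8,672,669 = 2,365,273.36; Delacroix 4/66 × $8,672,669 = 525,616.30.
After rounding ($1): Ferraro $1,445,445; Kowalski $2,233,869; Orozco $2,102,465; Ibarra $2,365,273; Delacroix $525,616. Sum = $8,672,668.
Difference $8,672,669 − $8,672,668 = +$1 applied to largest profit-interest units (Ibarra): Ibarra becomes $2,365,274.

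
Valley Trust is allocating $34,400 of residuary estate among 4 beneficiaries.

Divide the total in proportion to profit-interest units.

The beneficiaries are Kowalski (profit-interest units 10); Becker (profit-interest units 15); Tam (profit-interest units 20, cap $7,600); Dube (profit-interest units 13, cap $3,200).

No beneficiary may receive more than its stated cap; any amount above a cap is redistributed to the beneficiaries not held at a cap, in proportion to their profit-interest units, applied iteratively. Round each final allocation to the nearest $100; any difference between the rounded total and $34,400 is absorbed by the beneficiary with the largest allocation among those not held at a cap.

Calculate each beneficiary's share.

Total profit-interest units = 58.
Unconstrained shares: Kowalski 5,931.03; Becker 8,896.55; Tam 11,862.07; Dube 7,710.34.
Held at cap: Tam ($7,600), Dube ($3,200); balance $23,600 reallocated over remaining profit-interest units 25.
Remaining shares: Kowalski 9,440.00 → $9,400; Becker 14,160.00 → $14,200.

Kowalski: $9,400 · Becker: $14,200 · Tam: $7,600 · Dube: $3,200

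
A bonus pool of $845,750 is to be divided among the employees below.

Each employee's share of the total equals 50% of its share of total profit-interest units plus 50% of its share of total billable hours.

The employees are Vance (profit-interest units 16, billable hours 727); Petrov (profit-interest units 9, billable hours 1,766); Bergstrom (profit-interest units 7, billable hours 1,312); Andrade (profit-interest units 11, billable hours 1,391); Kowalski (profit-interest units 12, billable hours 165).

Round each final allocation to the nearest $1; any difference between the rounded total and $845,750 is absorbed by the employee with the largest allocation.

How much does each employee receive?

Vance: $180,364 · Petrov: $208,499 · Bergstrom: $157,311 · Andrade: $194,297 · Kowalski: $105,279

Totals — profit-interest units 55, billable hours 5,361.
Composite weights (50% profit-interest units + 50% billable hours): Vance 0.2133; Petrov 0.2465; Bergstrom 0.1860; Andrade 0.2297; Kowalski 0.1245.
Raw shares: Vance 180,363.85; Petrov 208,499.58; Bergstrom 157,310.85; Andrade 194,296.90; Kowalski 105,278.82.
Rounded to nearest $1: Vance $180,364; Petrov $208,500; Bergstrom $157,311; Andrade $194,297; Kowalski $105,279. Sum = $845,751.
Difference $845,750 − $845,751 = −$1 applied to largest allocation (Petrov): Petrov becomes $208,499.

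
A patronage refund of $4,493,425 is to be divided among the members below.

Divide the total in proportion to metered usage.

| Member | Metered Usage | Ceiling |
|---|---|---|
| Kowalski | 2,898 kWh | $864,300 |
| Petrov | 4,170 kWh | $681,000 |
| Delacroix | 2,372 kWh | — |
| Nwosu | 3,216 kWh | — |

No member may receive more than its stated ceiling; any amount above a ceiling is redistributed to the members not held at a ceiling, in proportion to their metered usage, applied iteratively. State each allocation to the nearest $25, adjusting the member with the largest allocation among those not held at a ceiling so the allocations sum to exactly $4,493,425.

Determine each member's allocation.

Kowalski: $864,300 | Petrov: $681,000 | Delacroix: $1,251,425 | Nwosu: $1,696,700

Sum of metered usage: 12,656.
Unconstrained shares: Kowalski 1,028,914.80; Petrov 1,480,529.57; Delacroix 842,162.14; Nwosu 1,141,818.49.
Capped: Kowalski ($864,300), Petrov ($681,000); balance $2,948,125 reallocated over remaining metered usage 5,588.
Shares after redistribution: Delacroix 1,251,423.14 → $1,251,425; Nwosu 1,696,701.86 → $1,696,700.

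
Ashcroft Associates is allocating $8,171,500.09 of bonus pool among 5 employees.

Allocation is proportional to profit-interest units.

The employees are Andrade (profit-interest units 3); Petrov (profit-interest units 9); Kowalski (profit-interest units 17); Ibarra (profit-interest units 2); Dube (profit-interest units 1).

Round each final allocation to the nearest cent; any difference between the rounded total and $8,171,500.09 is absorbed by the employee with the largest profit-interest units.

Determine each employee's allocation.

Profit-interest units total: 3 + 9 + 17 + 2 + 1 = 32.
Proportional shares: Andrade 766,078.1334; Petrov 2,298,234.4003; Kowalski 4,341,109.4228; Ibarra 510,718.7556; Dube 255,359.3778.
At nearest cent: Andrade $766,078.13; Petrov $2,298,234.40; Kowalski $4,341,109.42; Ibarra $510,718.76; Dube $255,359.38. Sum = $8,171,500.09.
Rounded total matches; no reconciliation needed.

Andrade: $766,078.13 | Petrov: $2,298,234.40 | Kowalski: $4,341,109.42 | Ibarra: $510,718.76 | Dube: $255,359.38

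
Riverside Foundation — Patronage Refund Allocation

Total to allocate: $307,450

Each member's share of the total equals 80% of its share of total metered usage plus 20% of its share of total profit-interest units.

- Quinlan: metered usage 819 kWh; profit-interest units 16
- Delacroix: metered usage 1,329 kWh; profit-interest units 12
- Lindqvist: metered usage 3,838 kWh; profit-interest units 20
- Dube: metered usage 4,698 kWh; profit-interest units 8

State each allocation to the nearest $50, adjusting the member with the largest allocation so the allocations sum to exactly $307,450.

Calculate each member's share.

Metered usage total 10,684; profit-interest units total 56.
Composite weights (80% metered usage + 20% profit-interest units): Quinlan 0.1185; Delacroix 0.1424; Lindqvist 0.3588; Dube 0.3803.
Pro-rata amounts: Quinlan 36,423.05; Delacroix 43,771.79; Lindqvist 110,316.62; Dube 116,938.54.
Rounded to nearest $50: Quinlan $36,400; Delacroix $43,750; Lindqvist $110,300; Dube $116,950. Sum = $307,400.
Difference $307,450 − $307,400 = +$50 applied to largest allocation (Dube): Dube becomes $117,000.

Quinlan: $36,400; Delacroix: $43,750; Lindqvist: $110,300; Dube: $117,000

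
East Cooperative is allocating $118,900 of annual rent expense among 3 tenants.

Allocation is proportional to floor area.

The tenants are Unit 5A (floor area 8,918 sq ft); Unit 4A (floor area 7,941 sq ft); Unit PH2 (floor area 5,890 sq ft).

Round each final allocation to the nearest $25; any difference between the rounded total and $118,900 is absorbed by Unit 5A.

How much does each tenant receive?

Sum of floor area: 22,749.
Pro-rata amounts: Unit 5A 8,918/22,749 × $118,900 = 46,610.85; Unit 4A 7,941/22,749 × $118,900 = 41,504.46; Unit PH2 5,890/22,749 × $118,900 = 30,784.69.
Rounded to nearest $25: Unit 5A $46,600; Unit 4A $41,500; Unit PH2 $30,775. Sum = $118,875.
Difference $118,900 − $118,875 = +$25 applied to Unit 5A: Unit 5A becomes $46,625.

Unit 5A: $46,625 | Unit 4A: $41,500 | Unit PH2: $30,775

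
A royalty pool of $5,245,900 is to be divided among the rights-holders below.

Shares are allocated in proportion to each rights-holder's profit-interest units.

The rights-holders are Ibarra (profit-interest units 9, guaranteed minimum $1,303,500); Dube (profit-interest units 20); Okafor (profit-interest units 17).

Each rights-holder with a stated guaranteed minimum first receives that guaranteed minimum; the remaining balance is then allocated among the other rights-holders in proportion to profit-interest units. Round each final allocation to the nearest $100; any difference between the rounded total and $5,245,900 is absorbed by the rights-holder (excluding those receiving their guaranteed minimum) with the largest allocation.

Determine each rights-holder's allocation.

Guaranteed amounts: Ibarra $1,303,500. Balance $3,942,400.
Balance split over remaining profit-interest units 37: Dube 2,131,027.03 → $2,131,000; Okafor 1,811,372.97 → $1,811,400.

Ibarra: $1,303,500; Dube: $2,131,000; Okafor: $1,811,400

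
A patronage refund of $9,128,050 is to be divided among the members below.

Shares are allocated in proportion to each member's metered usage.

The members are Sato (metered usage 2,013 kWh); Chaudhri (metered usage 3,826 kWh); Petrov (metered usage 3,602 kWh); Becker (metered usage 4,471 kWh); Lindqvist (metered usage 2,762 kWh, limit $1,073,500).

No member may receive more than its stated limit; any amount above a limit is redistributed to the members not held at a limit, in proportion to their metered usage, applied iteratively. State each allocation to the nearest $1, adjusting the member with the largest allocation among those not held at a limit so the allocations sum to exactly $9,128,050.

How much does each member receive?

Metered usage total: 16,674.
Unconstrained shares: Sato 1,102,001.00; Chaudhri 2,094,513.57; Petrov 1,971,886.54; Becker 2,447,613.74; Lindqvist 1,512,035.15.
Cap binds for Lindqvist ($1,073,500); balance $8,054,550 reallocated over remaining metered usage 13,912.
Redistributed shares: Sato 1,165,454.94 → $1,165,455; Chaudhri 2,215,117.04 → $2,215,117; Petrov 2,085,429.06 → $2,085,429; Becker 2,588,548.95 → $2,588,549.

Sato: $1,165,455 · Chaudhri: $2,215,117 · Petrov: $2,085,429 · Becker: $2,588,549 · Lindqvist: $1,073,500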